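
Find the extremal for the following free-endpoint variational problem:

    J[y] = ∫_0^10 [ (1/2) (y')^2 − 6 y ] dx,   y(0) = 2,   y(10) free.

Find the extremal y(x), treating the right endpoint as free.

The Lagrangian L = (1/2) (y')^2 − 6 y gives
    ∂L/∂y = −6,   ∂L/∂y' = y'.
Euler-Lagrange: d/dx(y') − (−6) = 0, i.e. y'' + 6 = 0, so
    y(x) = −(6/2) x^2 + C1 x + C2.
Fixed left endpoint y(0) = 2 ⇒ C2 = 2.
The right endpoint x = 10 is free, so the natural (transversality) condition is ∂L/∂y' |_{x=10} = 0, i.e. y'(10) = 0.
Compute y'(x) = −6 x + C1, so y'(10) = −60 + C1 = 0 ⇒ C1 = 60.
Therefore the extremal is
    y(x) = −3 x^2 + 60 x + 2.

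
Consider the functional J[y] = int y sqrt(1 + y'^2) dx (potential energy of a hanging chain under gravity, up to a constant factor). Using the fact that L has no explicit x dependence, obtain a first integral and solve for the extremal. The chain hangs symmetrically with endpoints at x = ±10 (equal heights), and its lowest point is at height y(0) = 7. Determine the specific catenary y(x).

The Lagrangian L(y, y') = y sqrt(1 + y'^2) has no explicit x dependence, so the Beltrami identity applies:
    L − y' ∂L/∂y' = C.
Compute ∂L/∂y' = y · y' / sqrt(1 + y'^2). Then
    L − y' ∂L/∂y'
    = y sqrt(1 + y'^2) − y · y'^2 / sqrt(1 + y'^2)
    = y (1 + y'^2 − y'^2) / sqrt(1 + y'^2)
    = y / sqrt(1 + y'^2) = C.
Squaring gives y^2 = C^2 (1 + y'^2), i.e.
    y'^2 = y^2 / C^2 − 1.
Separating variables,
    dy / sqrt(y^2 − C^2) = dx / C,
and integrating gives arccosh(y / C) = (x − a)/C, so
    y(x) = C cosh((x − a)/C),
the catenary. The constants C and a are fixed by the two endpoint conditions (and, for the hanging-chain problem, the length constraint selects C).
Now fit the given data. The endpoints x = ±10 are symmetric at equal height, so the catenary is even about its minimum: a = 0 and y(x) = C cosh(x/C). The lowest point is y(0) = C cosh(0) = C, and we are told y(0) = 7, so C = 7. Therefore
    y(x) = 7 cosh(x/7),
and at the endpoints
    y(±10) = 7 cosh(10/7).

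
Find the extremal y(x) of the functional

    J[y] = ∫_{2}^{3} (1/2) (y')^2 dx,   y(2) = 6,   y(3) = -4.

The Lagrangian is L = (1/2) (y')^2.
Compute ∂L/∂y = 0, ∂L/∂y' = y'.
The Euler-Lagrange equation d/dx(∂L/∂y') − ∂L/∂y = 0 reduces to
    y'' = 0.
Its general solution is
    y(x) = A x + B,
with A, B fixed by the endpoint conditions.
Applying the endpoint conditions y(2) = 6 and y(3) = -4: solve A·2 + B = 6 and A·3 + B = -4. Subtracting gives A(3 − 2) = -4 − 6, so A = -10, and B = 6 − A·2 = 26. Therefore
    y(x) = -10 x + 26.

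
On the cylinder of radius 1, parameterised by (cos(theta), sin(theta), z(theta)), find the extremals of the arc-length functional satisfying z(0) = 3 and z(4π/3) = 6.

Parameterise the cylinder of radius R = 1 as
    r(θ) = (cos θ, sin θ, z(θ)).
The arc-length element is
    ds = sqrt(1 + (dz/dθ)^2) dθ,
so the Lagrangian is L = sqrt(1 + z'^2).
L depends on z' only, not on z or θ, so ∂L/∂z = 0 and
    ∂L/∂z' = z' / sqrt(1 + z'^2).
The Euler-Lagrange equation gives
    d/dθ( z' / sqrt(1 + z'^2) ) = 0,
so z' is constant. Integrating once:
    z(θ) = a θ + b,
a helix on the cylinder (a straight line when the cylinder is unrolled). The constants a, b are determined by the endpoint conditions.
With endpoint conditions z(0) = 3 and z(4π/3) = 6: from z(0) = b we get b = 3, and a·4π/3 + 3 = 6 gives a = 9/(4π), so
    z(θ) = (9/(4π)) θ + 3.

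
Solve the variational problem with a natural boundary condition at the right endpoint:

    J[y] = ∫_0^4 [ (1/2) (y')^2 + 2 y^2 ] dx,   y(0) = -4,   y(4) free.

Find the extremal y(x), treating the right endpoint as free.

The Lagrangian L = (1/2) (y')^2 + 2 y^2 gives
    ∂L/∂y = 4 y,   ∂L/∂y' = y'.
Euler-Lagrange: y'' − 4 y = 0.
With k = 2, the general solution is
    y(x) = A cosh(2 x) + B sinh(2 x).
Fixed left endpoint y(0) = -4 ⇒ A = -4.
The right endpoint x = 4 is free, so the natural (transversality) condition is ∂L/∂y' |_{x=4} = 0, i.e. y'(4) = 0.
Compute y'(x) = A k sinh(k x) + B k cosh(k x), so
    y'(4) = A k sinh(k·4) + B k cosh(k·4) = 0
    ⇒ B = −A tanh(k·4) = 4 tanh(2·4).
Therefore the extremal is
    y(x) = −4 cosh(2 x) + 4 tanh(2·4) sinh(2 x).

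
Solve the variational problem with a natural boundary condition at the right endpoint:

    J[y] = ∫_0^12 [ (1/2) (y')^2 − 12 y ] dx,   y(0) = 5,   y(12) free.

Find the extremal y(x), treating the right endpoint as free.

The Lagrangian L = (1/2) (y')^2 − 12 y gives
    ∂L/∂y = −12,   ∂L/∂y' = y'.
Euler-Lagrange: d/dx(y') − (−12) = 0, i.e. y'' + 12 = 0, so
    y(x) = −(12/2) x^2 + C1 x + C2.
Fixed left endpoint y(0) = 5 ⇒ C2 = 5.
The right endpoint x = 12 is free, so the natural (transversality) condition is ∂L/∂y' |_{x=12} = 0, i.e. y'(12) = 0.
Compute y'(x) = −12 x + C1, so y'(12) = −144 + C1 = 0 ⇒ C1 = 144.
Therefore the extremal is
    y(x) = −6 x^2 + 144 x + 5.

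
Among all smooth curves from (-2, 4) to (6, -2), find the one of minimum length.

Arc-length functional: J[y] = ∫ sqrt(1 + (y')^2) dx.
Lagrangian L = sqrt(1 + (y')^2) has no explicit y dependence, so ∂L/∂y = 0 and the Euler-Lagrange equation gives
    d/dx( y' / sqrt(1 + (y')^2) ) = 0  ⇒  y' / sqrt(1 + (y')^2) = const.
Hence y' is constant, so y(x) is affine.
Fitting the endpoints (-2, 4) and (6, -2):
    slope m = ((-2) − 4) / (6 − (-2)) = -3/4,
    intercept c = 4 − m·(-2) = 5/2.
Extremal: y(x) = (-3/4) x + 5/2.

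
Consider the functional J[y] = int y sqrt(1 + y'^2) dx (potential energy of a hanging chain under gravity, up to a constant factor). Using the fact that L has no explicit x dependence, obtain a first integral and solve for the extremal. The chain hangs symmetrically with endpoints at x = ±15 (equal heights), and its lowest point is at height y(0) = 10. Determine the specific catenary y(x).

The Lagrangian L(y, y') = y sqrt(1 + y'^2) has no explicit x dependence, so the Beltrami identity applies:
    L − y' ∂L/∂y' = C.
Compute ∂L/∂y' = y · y' / sqrt(1 + y'^2). Then
    L − y' ∂L/∂y'
    = y sqrt(1 + y'^2) − y · y'^2 / sqrt(1 + y'^2)
    = y (1 + y'^2 − y'^2) / sqrt(1 + y'^2)
    = y / sqrt(1 + y'^2) = C.
Squaring gives y^2 = C^2 (1 + y'^2), i.e.
    y'^2 = y^2 / C^2 − 1.
Separating variables,
    dy / sqrt(y^2 − C^2) = dx / C,
and integrating gives arccosh(y / C) = (x − a)/C, so
    y(x) = C cosh((x − a)/C),
the catenary. The constants C and a are fixed by the two endpoint conditions (and, for the hanging-chain problem, the length constraint selects C).
Now fit the given data. The endpoints x = ±15 are symmetric at equal height, so the catenary is even about its minimum: a = 0 and y(x) = C cosh(x/C). The lowest point is y(0) = C cosh(0) = C, and we are told y(0) = 10, so C = 10. Therefore
    y(x) = 10 cosh(x/10),
and at the endpoints
    y(±15) = 10 cosh(15/10).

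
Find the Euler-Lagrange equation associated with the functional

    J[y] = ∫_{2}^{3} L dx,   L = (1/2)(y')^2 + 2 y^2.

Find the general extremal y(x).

The Lagrangian is L = (1/2)(y')^2 + 2 y^2.
∂L/∂y = 4y.
∂L/∂y' = y'.
The Euler-Lagrange equation d/dx(∂L/∂y') − ∂L/∂y = 0 becomes:
    y'' - 4 y = 0
General solution: y(x) = A e^(2x) + B e^(-2x), where A and B are arbitrary constants fixed by the endpoint conditions.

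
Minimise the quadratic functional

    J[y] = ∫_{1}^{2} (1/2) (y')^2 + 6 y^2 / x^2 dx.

The Lagrangian is L = (1/2) (y')^2 + 6 y^2 / x^2.
Compute ∂L/∂y = 12y/x^2, ∂L/∂y' = y'.
The Euler-Lagrange equation d/dx(∂L/∂y') − ∂L/∂y = 0 reduces to
    y'' − 12/x^2 · y = 0  (x > 0).
Its general solution is
    y(x) = A x^4 + B x^(-3),
with A, B fixed by the endpoint conditions.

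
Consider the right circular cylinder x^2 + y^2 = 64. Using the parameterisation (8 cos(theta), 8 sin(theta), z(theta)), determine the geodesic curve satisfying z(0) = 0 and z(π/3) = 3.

Parameterise the cylinder of radius R = 8 as
    r(θ) = (8 cos θ, 8 sin θ, z(θ)).
The arc-length element is
    ds = sqrt(64 + (dz/dθ)^2) dθ,
so the Lagrangian is L = sqrt(64 + z'^2).
L depends on z' only, not on z or θ, so ∂L/∂z = 0 and
    ∂L/∂z' = z' / sqrt(64 + z'^2).
The Euler-Lagrange equation gives
    d/dθ( z' / sqrt(64 + z'^2) ) = 0,
so z' is constant. Integrating once:
    z(θ) = a θ + b,
a helix on the cylinder (a straight line when the cylinder is unrolled). The constants a, b are determined by the endpoint conditions.
With endpoint conditions z(0) = 0 and z(π/3) = 3: from z(0) = b we get b = 0, and a·π/3 + 0 = 3 gives a = 9/π, so
    z(θ) = (9/π) θ.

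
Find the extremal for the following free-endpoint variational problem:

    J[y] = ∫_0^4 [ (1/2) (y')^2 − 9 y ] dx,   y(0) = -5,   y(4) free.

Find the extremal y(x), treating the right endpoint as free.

The Lagrangian L = (1/2) (y')^2 − 9 y gives
    ∂L/∂y = −9,   ∂L/∂y' = y'.
Euler-Lagrange: d/dx(y') − (−9) = 0, i.e. y'' + 9 = 0, so
    y(x) = −(9/2) x^2 + C1 x + C2.
Fixed left endpoint y(0) = -5 ⇒ C2 = -5.
The right endpoint x = 4 is free, so the natural (transversality) condition is ∂L/∂y' |_{x=4} = 0, i.e. y'(4) = 0.
Compute y'(x) = −9 x + C1, so y'(4) = −36 + C1 = 0 ⇒ C1 = 36.
Therefore the extremal is
    y(x) = −(9/2) x^2 + 36 x − 5.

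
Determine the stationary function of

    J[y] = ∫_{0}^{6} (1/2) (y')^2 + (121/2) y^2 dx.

The Lagrangian is L = (1/2) (y')^2 + (121/2) y^2.
Compute ∂L/∂y = 121y, ∂L/∂y' = y'.
The Euler-Lagrange equation d/dx(∂L/∂y') − ∂L/∂y = 0 reduces to
    y'' − 121 y = 0.
Its general solution is
    y(x) = A e^(11x) + B e^(−11x),
with A, B fixed by the endpoint conditions.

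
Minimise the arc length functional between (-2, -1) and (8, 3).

Arc-length functional: J[y] = ∫ sqrt(1 + (y')^2) dx.
Lagrangian L = sqrt(1 + (y')^2) has no explicit y dependence, so ∂L/∂y = 0 and the Euler-Lagrange equation gives
    d/dx( y' / sqrt(1 + (y')^2) ) = 0  ⇒  y' / sqrt(1 + (y')^2) = const.
Hence y' is constant, so y(x) is affine.
Fitting the endpoints (-2, -1) and (8, 3):
    slope m = (3 − (-1)) / (8 − (-2)) = 2/5,
    intercept c = (-1) − m·(-2) = -1/5.
Extremal: y(x) = (2/5) x - 1/5.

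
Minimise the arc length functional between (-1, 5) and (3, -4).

Arc-length functional: J[y] = ∫ sqrt(1 + (y')^2) dx.
Lagrangian L = sqrt(1 + (y')^2) has no explicit y dependence, so ∂L/∂y = 0 and the Euler-Lagrange equation gives
    d/dx( y' / sqrt(1 + (y')^2) ) = 0  ⇒  y' / sqrt(1 + (y')^2) = const.
Hence y' is constant, so y(x) is affine.
Fitting the endpoints (-1, 5) and (3, -4):
    slope m = ((-4) − 5) / (3 − (-1)) = -9/4,
    intercept c = 5 − m·(-1) = 11/4.
Extremal: y(x) = (-9/4) x + 11/4.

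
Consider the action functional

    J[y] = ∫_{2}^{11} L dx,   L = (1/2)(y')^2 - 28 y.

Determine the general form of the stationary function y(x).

The Lagrangian is L = (1/2)(y')^2 - 28 y.
∂L/∂y = -28.
∂L/∂y' = y'.
The Euler-Lagrange equation d/dx(∂L/∂y') − ∂L/∂y = 0 becomes:
    y'' + 28 = 0
General solution: y(x) = -14 x^2 + A x + B, where A and B are arbitrary constants fixed by the endpoint conditions.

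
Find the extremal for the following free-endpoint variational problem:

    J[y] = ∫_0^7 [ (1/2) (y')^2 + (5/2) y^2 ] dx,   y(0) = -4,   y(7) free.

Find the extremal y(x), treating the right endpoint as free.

The Lagrangian L = (1/2) (y')^2 + (5/2) y^2 gives
    ∂L/∂y = 5 y,   ∂L/∂y' = y'.
Euler-Lagrange: y'' − 5 y = 0.
With k = sqrt(5), the general solution is
    y(x) = A cosh(sqrt(5) x) + B sinh(sqrt(5) x).
Fixed left endpoint y(0) = -4 ⇒ A = -4.
The right endpoint x = 7 is free, so the natural (transversality) condition is ∂L/∂y' |_{x=7} = 0, i.e. y'(7) = 0.
Compute y'(x) = A k sinh(k x) + B k cosh(k x), so
    y'(7) = A k sinh(k·7) + B k cosh(k·7) = 0
    ⇒ B = −A tanh(k·7) = 4 tanh(sqrt(5)·7).
Therefore the extremal is
    y(x) = −4 cosh(sqrt(5) x) + 4 tanh(sqrt(5)·7) sinh(sqrt(5) x).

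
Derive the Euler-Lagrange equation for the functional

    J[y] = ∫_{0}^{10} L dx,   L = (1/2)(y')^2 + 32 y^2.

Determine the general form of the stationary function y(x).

The Lagrangian is L = (1/2)(y')^2 + 32 y^2.
∂L/∂y = 64y.
∂L/∂y' = y'.
The Euler-Lagrange equation d/dx(∂L/∂y') − ∂L/∂y = 0 becomes:
    y'' - 64 y = 0
General solution: y(x) = A e^(8x) + B e^(-8x), where A and B are arbitrary constants fixed by the endpoint conditions.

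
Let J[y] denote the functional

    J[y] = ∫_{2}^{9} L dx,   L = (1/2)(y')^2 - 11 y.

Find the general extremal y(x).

The Lagrangian is L = (1/2)(y')^2 - 11 y.
∂L/∂y = -11.
∂L/∂y' = y'.
The Euler-Lagrange equation d/dx(∂L/∂y') − ∂L/∂y = 0 becomes:
    y'' + 11 = 0
General solution: y(x) = -(11/2) x^2 + A x + B, where A and B are arbitrary constants fixed by the endpoint conditions.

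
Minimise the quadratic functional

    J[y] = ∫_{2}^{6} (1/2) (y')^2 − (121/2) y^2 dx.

The Lagrangian is L = (1/2) (y')^2 − (121/2) y^2.
Compute ∂L/∂y = -121y, ∂L/∂y' = y'.
The Euler-Lagrange equation d/dx(∂L/∂y') − ∂L/∂y = 0 reduces to
    y'' + 121 y = 0.
Its general solution is
    y(x) = A sin(11x) + B cos(11x),
with A, B fixed by the endpoint conditions.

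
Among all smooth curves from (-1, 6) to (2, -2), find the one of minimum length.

Arc-length functional: J[y] = ∫ sqrt(1 + (y')^2) dx.
Lagrangian L = sqrt(1 + (y')^2) has no explicit y dependence, so ∂L/∂y = 0 and the Euler-Lagrange equation gives
    d/dx( y' / sqrt(1 + (y')^2) ) = 0  ⇒  y' / sqrt(1 + (y')^2) = const.
Hence y' is constant, so y(x) is affine.
Fitting the endpoints (-1, 6) and (2, -2):
    slope m = ((-2) − 6) / (2 − (-1)) = -8/3,
    intercept c = 6 − m·(-1) = 10/3.
Extremal: y(x) = (-8/3) x + 10/3.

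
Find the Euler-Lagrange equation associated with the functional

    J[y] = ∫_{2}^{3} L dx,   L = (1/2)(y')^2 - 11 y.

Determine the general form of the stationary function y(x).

The Lagrangian is L = (1/2)(y')^2 - 11 y.
∂L/∂y = -11.
∂L/∂y' = y'.
The Euler-Lagrange equation d/dx(∂L/∂y') − ∂L/∂y = 0 becomes:
    y'' + 11 = 0
General solution: y(x) = -(11/2) x^2 + A x + B, where A and B are arbitrary constants fixed by the endpoint conditions.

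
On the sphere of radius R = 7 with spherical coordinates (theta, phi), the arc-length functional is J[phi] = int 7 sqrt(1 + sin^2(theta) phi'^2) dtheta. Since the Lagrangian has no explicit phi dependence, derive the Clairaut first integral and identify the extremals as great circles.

On the sphere of radius R = 7 with spherical coordinates (θ, φ), the induced metric is
    ds^2 = 49(dθ^2 + sin^2(θ) dφ^2).
Parameterise by θ; the arc-length functional is
    J[φ] = ∫ 7 sqrt(1 + sin^2(θ) (dφ/dθ)^2) dθ,
so L = 7 sqrt(1 + sin^2(θ) φ'^2). Compute
    ∂L/∂φ = 0  (L has no explicit φ dependence),
    ∂L/∂φ' = 7 sin^2(θ) φ' / sqrt(1 + sin^2(θ) φ'^2).
Since ∂L/∂φ = 0, the Euler-Lagrange equation
    d/dθ(∂L/∂φ') − ∂L/∂φ = 0
reduces to d/dθ(∂L/∂φ') = 0, i.e. the momentum conjugate to φ is conserved:
    7 sin^2(θ) φ' / sqrt(1 + sin^2(θ) φ'^2) = C.
The overall factor of 7 is constant, so dividing through gives Clairaut's relation sin^2(θ) φ' / sqrt(1 + sin^2(θ) φ'^2) = C' (with C' = C/7). Solving for φ' and integrating gives the great-circle family
    cot(θ) = A cos(φ − φ_0),
i.e. the intersection of the sphere with a plane through the origin. The two constants A and φ_0 (equivalently C and one phase) are fixed by the two endpoint conditions.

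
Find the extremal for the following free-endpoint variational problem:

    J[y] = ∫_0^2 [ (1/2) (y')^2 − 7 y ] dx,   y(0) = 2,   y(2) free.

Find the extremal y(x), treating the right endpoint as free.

The Lagrangian L = (1/2) (y')^2 − 7 y gives
    ∂L/∂y = −7,   ∂L/∂y' = y'.
Euler-Lagrange: d/dx(y') − (−7) = 0, i.e. y'' + 7 = 0, so
    y(x) = −(7/2) x^2 + C1 x + C2.
Fixed left endpoint y(0) = 2 ⇒ C2 = 2.
The right endpoint x = 2 is free, so the natural (transversality) condition is ∂L/∂y' |_{x=2} = 0, i.e. y'(2) = 0.
Compute y'(x) = −7 x + C1, so y'(2) = −14 + C1 = 0 ⇒ C1 = 14.
Therefore the extremal is
    y(x) = −(7/2) x^2 + 14 x + 2.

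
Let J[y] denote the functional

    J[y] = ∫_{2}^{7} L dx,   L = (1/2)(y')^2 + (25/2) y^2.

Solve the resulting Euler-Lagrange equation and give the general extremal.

The Lagrangian is L = (1/2)(y')^2 + (25/2) y^2.
∂L/∂y = 25y.
∂L/∂y' = y'.
The Euler-Lagrange equation d/dx(∂L/∂y') − ∂L/∂y = 0 becomes:
    y'' - 25 y = 0
General solution: y(x) = A e^(5x) + B e^(-5x), where A and B are arbitrary constants fixed by the endpoint conditions.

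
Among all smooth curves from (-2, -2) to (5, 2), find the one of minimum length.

Arc-length functional: J[y] = ∫ sqrt(1 + (y')^2) dx.
Lagrangian L = sqrt(1 + (y')^2) has no explicit y dependence, so ∂L/∂y = 0 and the Euler-Lagrange equation gives
    d/dx( y' / sqrt(1 + (y')^2) ) = 0  ⇒  y' / sqrt(1 + (y')^2) = const.
Hence y' is constant, so y(x) is affine.
Fitting the endpoints (-2, -2) and (5, 2):
    slope m = (2 − (-2)) / (5 − (-2)) = 4/7,
    intercept c = (-2) − m·(-2) = -6/7.
Extremal: y(x) = (4/7) x - 6/7.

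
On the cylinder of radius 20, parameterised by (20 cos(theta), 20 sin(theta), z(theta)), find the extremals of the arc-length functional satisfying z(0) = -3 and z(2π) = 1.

Parameterise the cylinder of radius R = 20 as
    r(θ) = (20 cos θ, 20 sin θ, z(θ)).
The arc-length element is
    ds = sqrt(400 + (dz/dθ)^2) dθ,
so the Lagrangian is L = sqrt(400 + z'^2).
L depends on z' only, not on z or θ, so ∂L/∂z = 0 and
    ∂L/∂z' = z' / sqrt(400 + z'^2).
The Euler-Lagrange equation gives
    d/dθ( z' / sqrt(400 + z'^2) ) = 0,
so z' is constant. Integrating once:
    z(θ) = a θ + b,
a helix on the cylinder (a straight line when the cylinder is unrolled). The constants a, b are determined by the endpoint conditions.
With endpoint conditions z(0) = -3 and z(2π) = 1: from z(0) = b we get b = -3, and a·2π + -3 = 1 gives a = 2/π, so
    z(θ) = (2/π) θ − 3.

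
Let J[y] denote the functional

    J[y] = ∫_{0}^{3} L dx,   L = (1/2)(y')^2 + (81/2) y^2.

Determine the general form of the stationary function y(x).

The Lagrangian is L = (1/2)(y')^2 + (81/2) y^2.
∂L/∂y = 81y.
∂L/∂y' = y'.
The Euler-Lagrange equation d/dx(∂L/∂y') − ∂L/∂y = 0 becomes:
    y'' - 81 y = 0
General solution: y(x) = A e^(9x) + B e^(-9x), where A and B are arbitrary constants fixed by the endpoint conditions.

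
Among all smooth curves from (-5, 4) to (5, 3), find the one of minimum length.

Arc-length functional: J[y] = ∫ sqrt(1 + (y')^2) dx.
Lagrangian L = sqrt(1 + (y')^2) has no explicit y dependence, so ∂L/∂y = 0 and the Euler-Lagrange equation gives
    d/dx( y' / sqrt(1 + (y')^2) ) = 0  ⇒  y' / sqrt(1 + (y')^2) = const.
Hence y' is constant, so y(x) is affine.
Fitting the endpoints (-5, 4) and (5, 3):
    slope m = (3 − 4) / (5 − (-5)) = -1/10,
    intercept c = 4 − m·(-5) = 7/2.
Extremal: y(x) = (-1/10) x + 7/2.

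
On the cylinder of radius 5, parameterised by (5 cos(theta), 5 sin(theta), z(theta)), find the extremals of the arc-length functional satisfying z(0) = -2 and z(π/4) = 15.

Parameterise the cylinder of radius R = 5 as
    r(θ) = (5 cos θ, 5 sin θ, z(θ)).
The arc-length element is
    ds = sqrt(25 + (dz/dθ)^2) dθ,
so the Lagrangian is L = sqrt(25 + z'^2).
L depends on z' only, not on z or θ, so ∂L/∂z = 0 and
    ∂L/∂z' = z' / sqrt(25 + z'^2).
The Euler-Lagrange equation gives
    d/dθ( z' / sqrt(25 + z'^2) ) = 0,
so z' is constant. Integrating once:
    z(θ) = a θ + b,
a helix on the cylinder (a straight line when the cylinder is unrolled). The constants a, b are determined by the endpoint conditions.
With endpoint conditions z(0) = -2 and z(π/4) = 15: from z(0) = b we get b = -2, and a·π/4 + -2 = 15 gives a = 68/π, so
    z(θ) = (68/π) θ − 2.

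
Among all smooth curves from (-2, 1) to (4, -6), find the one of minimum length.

Arc-length functional: J[y] = ∫ sqrt(1 + (y')^2) dx.
Lagrangian L = sqrt(1 + (y')^2) has no explicit y dependence, so ∂L/∂y = 0 and the Euler-Lagrange equation gives
    d/dx( y' / sqrt(1 + (y')^2) ) = 0  ⇒  y' / sqrt(1 + (y')^2) = const.
Hence y' is constant, so y(x) is affine.
Fitting the endpoints (-2, 1) and (4, -6):
    slope m = ((-6) − 1) / (4 − (-2)) = -7/6,
    intercept c = 1 − m·(-2) = -4/3.
Extremal: y(x) = (-7/6) x - 4/3.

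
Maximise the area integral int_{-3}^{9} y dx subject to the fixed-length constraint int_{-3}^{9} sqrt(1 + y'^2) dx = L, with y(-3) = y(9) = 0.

Set up the augmented Lagrangian using a multiplier λ for the length constraint:
    F(y, y') = y − λ sqrt(1 + y'^2).
F has no explicit x dependence, so the Beltrami identity yields a first integral
    F − y' ∂F/∂y' = C.
Compute ∂F/∂y' = −λ y' / sqrt(1 + y'^2). Then
    y − λ sqrt(1 + y'^2) + λ y'^2 / sqrt(1 + y'^2) = C
    ⇒  y − λ / sqrt(1 + y'^2) = C.
Solving for y' and integrating gives
    (x − a)^2 + (y − b)^2 = λ^2,
a circular arc of radius λ. The constants a, b are determined by the endpoint conditions y(-3) = y(9) = 0, and λ is fixed implicitly by the length constraint
    ∫_{-3}^{9} sqrt(1 + y'^2) dx = L.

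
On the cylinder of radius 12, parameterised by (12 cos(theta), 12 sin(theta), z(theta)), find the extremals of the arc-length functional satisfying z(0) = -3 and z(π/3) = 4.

Parameterise the cylinder of radius R = 12 as
    r(θ) = (12 cos θ, 12 sin θ, z(θ)).
The arc-length element is
    ds = sqrt(144 + (dz/dθ)^2) dθ,
so the Lagrangian is L = sqrt(144 + z'^2).
L depends on z' only, not on z or θ, so ∂L/∂z = 0 and
    ∂L/∂z' = z' / sqrt(144 + z'^2).
The Euler-Lagrange equation gives
    d/dθ( z' / sqrt(144 + z'^2) ) = 0,
so z' is constant. Integrating once:
    z(θ) = a θ + b,
a helix on the cylinder (a straight line when the cylinder is unrolled). The constants a, b are determined by the endpoint conditions.
With endpoint conditions z(0) = -3 and z(π/3) = 4: from z(0) = b we get b = -3, and a·π/3 + -3 = 4 gives a = 21/π, so
    z(θ) = (21/π) θ − 3.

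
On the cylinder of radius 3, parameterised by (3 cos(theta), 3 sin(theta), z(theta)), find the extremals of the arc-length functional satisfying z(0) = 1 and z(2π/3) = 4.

Parameterise the cylinder of radius R = 3 as
    r(θ) = (3 cos θ, 3 sin θ, z(θ)).
The arc-length element is
    ds = sqrt(9 + (dz/dθ)^2) dθ,
so the Lagrangian is L = sqrt(9 + z'^2).
L depends on z' only, not on z or θ, so ∂L/∂z = 0 and
    ∂L/∂z' = z' / sqrt(9 + z'^2).
The Euler-Lagrange equation gives
    d/dθ( z' / sqrt(9 + z'^2) ) = 0,
so z' is constant. Integrating once:
    z(θ) = a θ + b,
a helix on the cylinder (a straight line when the cylinder is unrolled). The constants a, b are determined by the endpoint conditions.
With endpoint conditions z(0) = 1 and z(2π/3) = 4: from z(0) = b we get b = 1, and a·2π/3 + 1 = 4 gives a = 9/(2π), so
    z(θ) = (9/(2π)) θ + 1.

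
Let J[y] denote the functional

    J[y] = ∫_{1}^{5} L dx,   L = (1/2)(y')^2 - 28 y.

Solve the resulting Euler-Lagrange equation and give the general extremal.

The Lagrangian is L = (1/2)(y')^2 - 28 y.
∂L/∂y = -28.
∂L/∂y' = y'.
The Euler-Lagrange equation d/dx(∂L/∂y') − ∂L/∂y = 0 becomes:
    y'' + 28 = 0
General solution: y(x) = -14 x^2 + A x + B, where A and B are arbitrary constants fixed by the endpoint conditions.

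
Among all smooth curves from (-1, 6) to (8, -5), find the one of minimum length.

Arc-length functional: J[y] = ∫ sqrt(1 + (y')^2) dx.
Lagrangian L = sqrt(1 + (y')^2) has no explicit y dependence, so ∂L/∂y = 0 and the Euler-Lagrange equation gives
    d/dx( y' / sqrt(1 + (y')^2) ) = 0  ⇒  y' / sqrt(1 + (y')^2) = const.
Hence y' is constant, so y(x) is affine.
Fitting the endpoints (-1, 6) and (8, -5):
    slope m = ((-5) − 6) / (8 − (-1)) = -11/9,
    intercept c = 6 − m·(-1) = 43/9.
Extremal: y(x) = (-11/9) x + 43/9.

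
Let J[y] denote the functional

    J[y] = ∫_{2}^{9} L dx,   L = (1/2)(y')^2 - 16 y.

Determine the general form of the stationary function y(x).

The Lagrangian is L = (1/2)(y')^2 - 16 y.
∂L/∂y = -16.
∂L/∂y' = y'.
The Euler-Lagrange equation d/dx(∂L/∂y') − ∂L/∂y = 0 becomes:
    y'' + 16 = 0
General solution: y(x) = -8 x^2 + A x + B, where A and B are arbitrary constants fixed by the endpoint conditions.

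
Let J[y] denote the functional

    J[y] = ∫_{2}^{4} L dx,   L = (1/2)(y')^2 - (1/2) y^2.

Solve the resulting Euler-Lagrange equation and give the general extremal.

The Lagrangian is L = (1/2)(y')^2 - (1/2) y^2.
∂L/∂y = -y.
∂L/∂y' = y'.
The Euler-Lagrange equation d/dx(∂L/∂y') − ∂L/∂y = 0 becomes:
    y'' + y = 0
General solution: y(x) = A sin(x) + B cos(x), where A and B are arbitrary constants fixed by the endpoint conditions.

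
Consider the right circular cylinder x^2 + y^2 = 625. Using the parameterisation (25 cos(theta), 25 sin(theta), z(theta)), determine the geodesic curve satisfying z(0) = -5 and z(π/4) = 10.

Parameterise the cylinder of radius R = 25 as
    r(θ) = (25 cos θ, 25 sin θ, z(θ)).
The arc-length element is
    ds = sqrt(625 + (dz/dθ)^2) dθ,
so the Lagrangian is L = sqrt(625 + z'^2).
L depends on z' only, not on z or θ, so ∂L/∂z = 0 and
    ∂L/∂z' = z' / sqrt(625 + z'^2).
The Euler-Lagrange equation gives
    d/dθ( z' / sqrt(625 + z'^2) ) = 0,
so z' is constant. Integrating once:
    z(θ) = a θ + b,
a helix on the cylinder (a straight line when the cylinder is unrolled). The constants a, b are determined by the endpoint conditions.
With endpoint conditions z(0) = -5 and z(π/4) = 10: from z(0) = b we get b = -5, and a·π/4 + -5 = 10 gives a = 60/π, so
    z(θ) = (60/π) θ − 5.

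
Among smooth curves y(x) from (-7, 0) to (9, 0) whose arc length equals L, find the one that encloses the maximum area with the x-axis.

Set up the augmented Lagrangian using a multiplier λ for the length constraint:
    F(y, y') = y − λ sqrt(1 + y'^2).
F has no explicit x dependence, so the Beltrami identity yields a first integral
    F − y' ∂F/∂y' = C.
Compute ∂F/∂y' = −λ y' / sqrt(1 + y'^2). Then
    y − λ sqrt(1 + y'^2) + λ y'^2 / sqrt(1 + y'^2) = C
    ⇒  y − λ / sqrt(1 + y'^2) = C.
Solving for y' and integrating gives
    (x − a)^2 + (y − b)^2 = λ^2,
a circular arc of radius λ. The constants a, b are determined by the endpoint conditions y(-7) = y(9) = 0, and λ is fixed implicitly by the length constraint
    ∫_{-7}^{9} sqrt(1 + y'^2) dx = L.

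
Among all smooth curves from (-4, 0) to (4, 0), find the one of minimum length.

Arc-length functional: J[y] = ∫ sqrt(1 + (y')^2) dx.
Lagrangian L = sqrt(1 + (y')^2) has no explicit y dependence, so ∂L/∂y = 0 and the Euler-Lagrange equation gives
    d/dx( y' / sqrt(1 + (y')^2) ) = 0  ⇒  y' / sqrt(1 + (y')^2) = const.
Hence y' is constant, so y(x) is affine.
Fitting the endpoints (-4, 0) and (4, 0):
    slope m = (0 − 0) / (4 − (-4)) = 0,
    intercept c = 0 − m·(-4) = 0.
Extremal: y(x) = 0.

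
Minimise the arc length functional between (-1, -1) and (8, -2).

Arc-length functional: J[y] = ∫ sqrt(1 + (y')^2) dx.
Lagrangian L = sqrt(1 + (y')^2) has no explicit y dependence, so ∂L/∂y = 0 and the Euler-Lagrange equation gives
    d/dx( y' / sqrt(1 + (y')^2) ) = 0  ⇒  y' / sqrt(1 + (y')^2) = const.
Hence y' is constant, so y(x) is affine.
Fitting the endpoints (-1, -1) and (8, -2):
    slope m = ((-2) − (-1)) / (8 − (-1)) = -1/9,
    intercept c = (-1) − m·(-1) = -10/9.
Extremal: y(x) = (-1/9) x - 10/9.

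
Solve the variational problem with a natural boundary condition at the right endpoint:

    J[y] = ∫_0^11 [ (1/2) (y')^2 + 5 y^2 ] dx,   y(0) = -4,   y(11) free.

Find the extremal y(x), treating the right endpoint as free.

The Lagrangian L = (1/2) (y')^2 + 5 y^2 gives
    ∂L/∂y = 10 y,   ∂L/∂y' = y'.
Euler-Lagrange: y'' − 10 y = 0.
With k = sqrt(10), the general solution is
    y(x) = A cosh(sqrt(10) x) + B sinh(sqrt(10) x).
Fixed left endpoint y(0) = -4 ⇒ A = -4.
The right endpoint x = 11 is free, so the natural (transversality) condition is ∂L/∂y' |_{x=11} = 0, i.e. y'(11) = 0.
Compute y'(x) = A k sinh(k x) + B k cosh(k x), so
    y'(11) = A k sinh(k·11) + B k cosh(k·11) = 0
    ⇒ B = −A tanh(k·11) = 4 tanh(sqrt(10)·11).
Therefore the extremal is
    y(x) = −4 cosh(sqrt(10) x) + 4 tanh(sqrt(10)·11) sinh(sqrt(10) x).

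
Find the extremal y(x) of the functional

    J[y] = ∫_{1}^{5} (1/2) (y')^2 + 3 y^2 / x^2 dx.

The Lagrangian is L = (1/2) (y')^2 + 3 y^2 / x^2.
Compute ∂L/∂y = 6y/x^2, ∂L/∂y' = y'.
The Euler-Lagrange equation d/dx(∂L/∂y') − ∂L/∂y = 0 reduces to
    y'' − 6/x^2 · y = 0  (x > 0).
Its general solution is
    y(x) = A x^3 + B x^(-2),
with A, B fixed by the endpoint conditions.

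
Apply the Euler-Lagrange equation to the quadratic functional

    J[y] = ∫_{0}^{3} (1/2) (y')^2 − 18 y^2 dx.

The Lagrangian is L = (1/2) (y')^2 − 18 y^2.
Compute ∂L/∂y = -36y, ∂L/∂y' = y'.
The Euler-Lagrange equation d/dx(∂L/∂y') − ∂L/∂y = 0 reduces to
    y'' + 36 y = 0.
Its general solution is
    y(x) = A sin(6x) + B cos(6x),
with A, B fixed by the endpoint conditions.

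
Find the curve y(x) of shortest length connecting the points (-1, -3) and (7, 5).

Arc-length functional: J[y] = ∫ sqrt(1 + (y')^2) dx.
Lagrangian L = sqrt(1 + (y')^2) has no explicit y dependence, so ∂L/∂y = 0 and the Euler-Lagrange equation gives
    d/dx( y' / sqrt(1 + (y')^2) ) = 0  ⇒  y' / sqrt(1 + (y')^2) = const.
Hence y' is constant, so y(x) is affine.
Fitting the endpoints (-1, -3) and (7, 5):
    slope m = (5 − (-3)) / (7 − (-1)) = 1,
    intercept c = (-3) − m·(-1) = -2.
Extremal: y(x) = x - 2.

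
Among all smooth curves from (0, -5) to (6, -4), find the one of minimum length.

Arc-length functional: J[y] = ∫ sqrt(1 + (y')^2) dx.
Lagrangian L = sqrt(1 + (y')^2) has no explicit y dependence, so ∂L/∂y = 0 and the Euler-Lagrange equation gives
    d/dx( y' / sqrt(1 + (y')^2) ) = 0  ⇒  y' / sqrt(1 + (y')^2) = const.
Hence y' is constant, so y(x) is affine.
Fitting the endpoints (0, -5) and (6, -4):
    slope m = ((-4) − (-5)) / (6 − 0) = 1/6,
    intercept c = (-5) − m·0 = -5.
Extremal: y(x) = (1/6) x - 5.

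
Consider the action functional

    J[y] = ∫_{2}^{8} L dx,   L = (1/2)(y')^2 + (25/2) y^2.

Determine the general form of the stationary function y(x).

The Lagrangian is L = (1/2)(y')^2 + (25/2) y^2.
∂L/∂y = 25y.
∂L/∂y' = y'.
The Euler-Lagrange equation d/dx(∂L/∂y') − ∂L/∂y = 0 becomes:
    y'' - 25 y = 0
General solution: y(x) = A e^(5x) + B e^(-5x), where A and B are arbitrary constants fixed by the endpoint conditions.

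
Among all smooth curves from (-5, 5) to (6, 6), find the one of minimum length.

Arc-length functional: J[y] = ∫ sqrt(1 + (y')^2) dx.
Lagrangian L = sqrt(1 + (y')^2) has no explicit y dependence, so ∂L/∂y = 0 and the Euler-Lagrange equation gives
    d/dx( y' / sqrt(1 + (y')^2) ) = 0  ⇒  y' / sqrt(1 + (y')^2) = const.
Hence y' is constant, so y(x) is affine.
Fitting the endpoints (-5, 5) and (6, 6):
    slope m = (6 − 5) / (6 − (-5)) = 1/11,
    intercept c = 5 − m·(-5) = 60/11.
Extremal: y(x) = (1/11) x + 60/11.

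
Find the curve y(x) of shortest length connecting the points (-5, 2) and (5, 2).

Arc-length functional: J[y] = ∫ sqrt(1 + (y')^2) dx.
Lagrangian L = sqrt(1 + (y')^2) has no explicit y dependence, so ∂L/∂y = 0 and the Euler-Lagrange equation gives
    d/dx( y' / sqrt(1 + (y')^2) ) = 0  ⇒  y' / sqrt(1 + (y')^2) = const.
Hence y' is constant, so y(x) is affine.
Fitting the endpoints (-5, 2) and (5, 2):
    slope m = (2 − 2) / (5 − (-5)) = 0,
    intercept c = 2 − m·(-5) = 2.
Extremal: y(x) = 2.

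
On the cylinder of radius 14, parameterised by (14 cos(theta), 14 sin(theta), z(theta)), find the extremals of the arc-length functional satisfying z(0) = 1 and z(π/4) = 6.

Parameterise the cylinder of radius R = 14 as
    r(θ) = (14 cos θ, 14 sin θ, z(θ)).
The arc-length element is
    ds = sqrt(196 + (dz/dθ)^2) dθ,
so the Lagrangian is L = sqrt(196 + z'^2).
L depends on z' only, not on z or θ, so ∂L/∂z = 0 and
    ∂L/∂z' = z' / sqrt(196 + z'^2).
The Euler-Lagrange equation gives
    d/dθ( z' / sqrt(196 + z'^2) ) = 0,
so z' is constant. Integrating once:
    z(θ) = a θ + b,
a helix on the cylinder (a straight line when the cylinder is unrolled). The constants a, b are determined by the endpoint conditions.
With endpoint conditions z(0) = 1 and z(π/4) = 6: from z(0) = b we get b = 1, and a·π/4 + 1 = 6 gives a = 20/π, so
    z(θ) = (20/π) θ + 1.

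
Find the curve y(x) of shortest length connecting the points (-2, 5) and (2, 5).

Arc-length functional: J[y] = ∫ sqrt(1 + (y')^2) dx.
Lagrangian L = sqrt(1 + (y')^2) has no explicit y dependence, so ∂L/∂y = 0 and the Euler-Lagrange equation gives
    d/dx( y' / sqrt(1 + (y')^2) ) = 0  ⇒  y' / sqrt(1 + (y')^2) = const.
Hence y' is constant, so y(x) is affine.
Fitting the endpoints (-2, 5) and (2, 5):
    slope m = (5 − 5) / (2 − (-2)) = 0,
    intercept c = 5 − m·(-2) = 5.
Extremal: y(x) = 5.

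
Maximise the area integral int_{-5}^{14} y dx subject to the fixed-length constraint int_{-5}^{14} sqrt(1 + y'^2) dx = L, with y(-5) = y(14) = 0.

Set up the augmented Lagrangian using a multiplier λ for the length constraint:
    F(y, y') = y − λ sqrt(1 + y'^2).
F has no explicit x dependence, so the Beltrami identity yields a first integral
    F − y' ∂F/∂y' = C.
Compute ∂F/∂y' = −λ y' / sqrt(1 + y'^2). Then
    y − λ sqrt(1 + y'^2) + λ y'^2 / sqrt(1 + y'^2) = C
    ⇒  y − λ / sqrt(1 + y'^2) = C.
Solving for y' and integrating gives
    (x − a)^2 + (y − b)^2 = λ^2,
a circular arc of radius λ. The constants a, b are determined by the endpoint conditions y(-5) = y(14) = 0, and λ is fixed implicitly by the length constraint
    ∫_{-5}^{14} sqrt(1 + y'^2) dx = L.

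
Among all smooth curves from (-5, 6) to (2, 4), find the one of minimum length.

Arc-length functional: J[y] = ∫ sqrt(1 + (y')^2) dx.
Lagrangian L = sqrt(1 + (y')^2) has no explicit y dependence, so ∂L/∂y = 0 and the Euler-Lagrange equation gives
    d/dx( y' / sqrt(1 + (y')^2) ) = 0  ⇒  y' / sqrt(1 + (y')^2) = const.
Hence y' is constant, so y(x) is affine.
Fitting the endpoints (-5, 6) and (2, 4):
    slope m = (4 − 6) / (2 − (-5)) = -2/7,
    intercept c = 6 − m·(-5) = 32/7.
Extremal: y(x) = (-2/7) x + 32/7.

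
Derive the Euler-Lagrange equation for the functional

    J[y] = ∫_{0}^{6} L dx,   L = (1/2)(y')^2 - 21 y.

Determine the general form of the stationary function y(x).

The Lagrangian is L = (1/2)(y')^2 - 21 y.
∂L/∂y = -21.
∂L/∂y' = y'.
The Euler-Lagrange equation d/dx(∂L/∂y') − ∂L/∂y = 0 becomes:
    y'' + 21 = 0
General solution: y(x) = -(21/2) x^2 + A x + B, where A and B are arbitrary constants fixed by the endpoint conditions.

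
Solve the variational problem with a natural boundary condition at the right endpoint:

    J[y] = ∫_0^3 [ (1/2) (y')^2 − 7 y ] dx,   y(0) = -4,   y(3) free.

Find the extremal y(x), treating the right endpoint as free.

The Lagrangian L = (1/2) (y')^2 − 7 y gives
    ∂L/∂y = −7,   ∂L/∂y' = y'.
Euler-Lagrange: d/dx(y') − (−7) = 0, i.e. y'' + 7 = 0, so
    y(x) = −(7/2) x^2 + C1 x + C2.
Fixed left endpoint y(0) = -4 ⇒ C2 = -4.
The right endpoint x = 3 is free, so the natural (transversality) condition is ∂L/∂y' |_{x=3} = 0, i.e. y'(3) = 0.
Compute y'(x) = −7 x + C1, so y'(3) = −21 + C1 = 0 ⇒ C1 = 21.
Therefore the extremal is
    y(x) = −(7/2) x^2 + 21 x − 4.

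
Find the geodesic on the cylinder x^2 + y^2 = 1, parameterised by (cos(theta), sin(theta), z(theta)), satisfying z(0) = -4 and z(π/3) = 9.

Parameterise the cylinder of radius R = 1 as
    r(θ) = (cos θ, sin θ, z(θ)).
The arc-length element is
    ds = sqrt(1 + (dz/dθ)^2) dθ,
so the Lagrangian is L = sqrt(1 + z'^2).
L depends on z' only, not on z or θ, so ∂L/∂z = 0 and
    ∂L/∂z' = z' / sqrt(1 + z'^2).
The Euler-Lagrange equation gives
    d/dθ( z' / sqrt(1 + z'^2) ) = 0,
so z' is constant. Integrating once:
    z(θ) = a θ + b,
a helix on the cylinder (a straight line when the cylinder is unrolled). The constants a, b are determined by the endpoint conditions.
With endpoint conditions z(0) = -4 and z(π/3) = 9: from z(0) = b we get b = -4, and a·π/3 + -4 = 9 gives a = 39/π, so
    z(θ) = (39/π) θ − 4.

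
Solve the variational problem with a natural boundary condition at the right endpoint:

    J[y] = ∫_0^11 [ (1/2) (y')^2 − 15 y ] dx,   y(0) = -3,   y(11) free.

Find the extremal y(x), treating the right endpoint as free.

The Lagrangian L = (1/2) (y')^2 − 15 y gives
    ∂L/∂y = −15,   ∂L/∂y' = y'.
Euler-Lagrange: d/dx(y') − (−15) = 0, i.e. y'' + 15 = 0, so
    y(x) = −(15/2) x^2 + C1 x + C2.
Fixed left endpoint y(0) = -3 ⇒ C2 = -3.
The right endpoint x = 11 is free, so the natural (transversality) condition is ∂L/∂y' |_{x=11} = 0, i.e. y'(11) = 0.
Compute y'(x) = −15 x + C1, so y'(11) = −165 + C1 = 0 ⇒ C1 = 165.
Therefore the extremal is
    y(x) = −(15/2) x^2 + 165 x − 3.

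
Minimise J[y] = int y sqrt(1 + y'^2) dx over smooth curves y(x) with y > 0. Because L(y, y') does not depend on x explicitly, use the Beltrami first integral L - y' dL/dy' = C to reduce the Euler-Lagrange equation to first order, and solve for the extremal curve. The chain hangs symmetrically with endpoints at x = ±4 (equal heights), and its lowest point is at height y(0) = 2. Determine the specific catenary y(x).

The Lagrangian L(y, y') = y sqrt(1 + y'^2) has no explicit x dependence, so the Beltrami identity applies:
    L − y' ∂L/∂y' = C.
Compute ∂L/∂y' = y · y' / sqrt(1 + y'^2). Then
    L − y' ∂L/∂y'
    = y sqrt(1 + y'^2) − y · y'^2 / sqrt(1 + y'^2)
    = y (1 + y'^2 − y'^2) / sqrt(1 + y'^2)
    = y / sqrt(1 + y'^2) = C.
Squaring gives y^2 = C^2 (1 + y'^2), i.e.
    y'^2 = y^2 / C^2 − 1.
Separating variables,
    dy / sqrt(y^2 − C^2) = dx / C,
and integrating gives arccosh(y / C) = (x − a)/C, so
    y(x) = C cosh((x − a)/C),
the catenary. The constants C and a are fixed by the two endpoint conditions (and, for the hanging-chain problem, the length constraint selects C).
Now fit the given data. The endpoints x = ±4 are symmetric at equal height, so the catenary is even about its minimum: a = 0 and y(x) = C cosh(x/C). The lowest point is y(0) = C cosh(0) = C, and we are told y(0) = 2, so C = 2. Therefore
    y(x) = 2 cosh(x/2),
and at the endpoints
    y(±4) = 2 cosh(4/2).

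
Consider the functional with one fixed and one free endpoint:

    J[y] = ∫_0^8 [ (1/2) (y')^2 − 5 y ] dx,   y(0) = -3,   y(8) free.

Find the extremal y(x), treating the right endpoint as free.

The Lagrangian L = (1/2) (y')^2 − 5 y gives
    ∂L/∂y = −5,   ∂L/∂y' = y'.
Euler-Lagrange: d/dx(y') − (−5) = 0, i.e. y'' + 5 = 0, so
    y(x) = −(5/2) x^2 + C1 x + C2.
Fixed left endpoint y(0) = -3 ⇒ C2 = -3.
The right endpoint x = 8 is free, so the natural (transversality) condition is ∂L/∂y' |_{x=8} = 0, i.e. y'(8) = 0.
Compute y'(x) = −5 x + C1, so y'(8) = −40 + C1 = 0 ⇒ C1 = 40.
Therefore the extremal is
    y(x) = −(5/2) x^2 + 40 x − 3.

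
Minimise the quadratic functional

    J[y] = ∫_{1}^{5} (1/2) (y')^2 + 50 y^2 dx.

The Lagrangian is L = (1/2) (y')^2 + 50 y^2.
Compute ∂L/∂y = 100y, ∂L/∂y' = y'.
The Euler-Lagrange equation d/dx(∂L/∂y') − ∂L/∂y = 0 reduces to
    y'' − 100 y = 0.
Its general solution is
    y(x) = A e^(10x) + B e^(−10x),
with A, B fixed by the endpoint conditions.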